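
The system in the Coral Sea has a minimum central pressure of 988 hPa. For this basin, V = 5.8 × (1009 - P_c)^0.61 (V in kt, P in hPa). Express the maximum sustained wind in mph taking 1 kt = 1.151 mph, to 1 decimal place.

42.8 mph

ΔP = 1009 − 988 = 21 hPa.
V ≈ 5.8 × 21^0.61 = 5.8 × 6.406 ≈ 37.152 kt.
37.152 × 1.151 ≈ 42.76 mph → 42.8 mph.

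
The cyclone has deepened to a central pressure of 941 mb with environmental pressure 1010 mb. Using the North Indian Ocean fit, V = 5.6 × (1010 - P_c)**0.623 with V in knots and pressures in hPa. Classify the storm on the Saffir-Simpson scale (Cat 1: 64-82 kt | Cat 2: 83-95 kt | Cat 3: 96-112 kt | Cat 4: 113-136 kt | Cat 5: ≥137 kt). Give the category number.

ΔP = 1010 − 941 = 69 mb.
V ≈ 5.6 × 69^0.623 = 5.6 × 13.98 ≈ 78 kt.
78 kt falls in the Category 1 band.

1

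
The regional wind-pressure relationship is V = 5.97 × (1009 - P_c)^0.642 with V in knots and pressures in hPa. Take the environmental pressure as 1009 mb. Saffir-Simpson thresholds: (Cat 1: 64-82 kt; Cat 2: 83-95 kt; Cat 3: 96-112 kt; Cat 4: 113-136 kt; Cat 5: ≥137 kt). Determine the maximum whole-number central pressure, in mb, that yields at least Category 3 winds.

933 mb

Category 3 begins at V = 96 kt.
Required ΔP = (96/5.97)^(1/0.642) = 16.080^1.558 ≈ 75.68 mb.
P_c ≤ 1009 − 75.68 = 933.32, so the highest integer P_c is 933 mb.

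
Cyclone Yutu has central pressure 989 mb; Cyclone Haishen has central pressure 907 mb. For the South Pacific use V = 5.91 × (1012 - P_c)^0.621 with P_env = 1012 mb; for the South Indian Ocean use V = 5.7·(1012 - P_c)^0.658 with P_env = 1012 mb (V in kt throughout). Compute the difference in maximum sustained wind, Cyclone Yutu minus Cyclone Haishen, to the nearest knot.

-80 kt

Cyclone Yutu: ΔP = 23; V ≈ 5.91 × 23^0.621 ≈ 41.42 kt.
Cyclone Haishen: ΔP = 105; V ≈ 5.7 × 105^0.658 ≈ 121.85 kt.
Difference ≈ 41.42 − 121.85 = -80.43 → -80 kt.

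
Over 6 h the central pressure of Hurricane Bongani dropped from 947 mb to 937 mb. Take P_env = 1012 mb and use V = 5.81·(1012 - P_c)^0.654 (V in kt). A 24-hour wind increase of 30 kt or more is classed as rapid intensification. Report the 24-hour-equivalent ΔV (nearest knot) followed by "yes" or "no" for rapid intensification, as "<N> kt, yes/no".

V₁: ΔP = 65, V ≈ 5.81 × 65^0.654 ≈ 89.09 kt.
V₂: ΔP = 75, V ≈ 5.81 × 75^0.654 ≈ 97.83 kt.
ΔV over 6 h = 8.74 kt → 24 h equivalent = 8.74 × 24/6 ≈ 34.96 kt.
35 kt ≥ 30 kt ⇒ rapid intensification.

35 kt, yes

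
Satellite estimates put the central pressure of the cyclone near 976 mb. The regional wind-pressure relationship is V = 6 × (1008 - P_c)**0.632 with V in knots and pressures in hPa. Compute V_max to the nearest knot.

ΔP = 1008 − 976 = 32 mb.
32^0.632 ≈ 8.938.
V ≈ 6 × 8.938 ≈ 53.6 kt.

54 kt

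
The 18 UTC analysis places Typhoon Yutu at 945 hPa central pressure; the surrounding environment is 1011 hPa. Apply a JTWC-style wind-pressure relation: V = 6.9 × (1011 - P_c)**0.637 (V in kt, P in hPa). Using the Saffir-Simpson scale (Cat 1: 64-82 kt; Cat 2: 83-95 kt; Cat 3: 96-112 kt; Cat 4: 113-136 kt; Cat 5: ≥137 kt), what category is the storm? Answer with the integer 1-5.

3

ΔP = 1011 − 945 = 66 hPa.
V ≈ 6.9 × 66^0.637 = 6.9 × 14.42 ≈ 100 kt.
100 kt falls in the Category 3 band.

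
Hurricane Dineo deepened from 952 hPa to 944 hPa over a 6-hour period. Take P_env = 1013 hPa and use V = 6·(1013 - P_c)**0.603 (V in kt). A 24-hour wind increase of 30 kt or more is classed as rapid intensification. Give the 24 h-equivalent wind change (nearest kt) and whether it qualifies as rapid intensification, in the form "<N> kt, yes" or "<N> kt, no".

V₁: ΔP = 61, V ≈ 6 × 61^0.603 ≈ 71.57 kt.
V₂: ΔP = 69, V ≈ 6 × 69^0.603 ≈ 77.09 kt.
ΔV over 6 h = 5.52 kt → 24 h equivalent = 5.52 × 24/6 ≈ 22.08 kt.
22 kt < 30 kt ⇒ not rapid intensification.

22 kt, no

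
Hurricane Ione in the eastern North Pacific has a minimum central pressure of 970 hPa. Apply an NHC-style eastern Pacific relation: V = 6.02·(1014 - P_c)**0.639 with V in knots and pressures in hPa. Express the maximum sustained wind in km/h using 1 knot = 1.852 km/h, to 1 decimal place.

ΔP = 1014 − 970 = 44 hPa.
V ≈ 6.02 × 44^0.639 = 6.02 × 11.224 ≈ 67.571 kt.
67.571 × 1.852 ≈ 125.14 km/h → 125.1 km/h.

125.1 km/h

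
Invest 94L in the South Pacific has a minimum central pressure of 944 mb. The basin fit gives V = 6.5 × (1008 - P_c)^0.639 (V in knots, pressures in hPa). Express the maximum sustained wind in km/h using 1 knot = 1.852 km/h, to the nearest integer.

172 km/h

ΔP = 1008 − 944 = 64 mb.
V ≈ 6.5 × 64^0.639 = 6.5 × 14.261 ≈ 92.696 kt.
92.696 × 1.852 ≈ 171.67 km/h → 172 km/h.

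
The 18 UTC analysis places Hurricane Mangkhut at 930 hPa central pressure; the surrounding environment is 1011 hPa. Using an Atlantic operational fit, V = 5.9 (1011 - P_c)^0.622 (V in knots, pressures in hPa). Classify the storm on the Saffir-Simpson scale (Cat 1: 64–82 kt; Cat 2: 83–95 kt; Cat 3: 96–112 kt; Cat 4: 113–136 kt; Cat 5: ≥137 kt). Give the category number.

ΔP = 1011 − 930 = 81 hPa.
V ≈ 5.9 × 81^0.622 = 5.9 × 15.38 ≈ 91 kt.
91 kt falls in the Category 2 band.

2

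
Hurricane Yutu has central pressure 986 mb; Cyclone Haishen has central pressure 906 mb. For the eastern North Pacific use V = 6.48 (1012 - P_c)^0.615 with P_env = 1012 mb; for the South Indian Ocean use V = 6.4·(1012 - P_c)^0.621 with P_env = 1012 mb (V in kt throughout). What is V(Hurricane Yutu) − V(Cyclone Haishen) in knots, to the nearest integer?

-68 kt

Hurricane Yutu: ΔP = 26; V ≈ 6.48 × 26^0.615 ≈ 48.06 kt.
Cyclone Haishen: ΔP = 106; V ≈ 6.4 × 106^0.621 ≈ 115.85 kt.
Difference ≈ 48.06 − 115.85 = -67.79 → -68 kt.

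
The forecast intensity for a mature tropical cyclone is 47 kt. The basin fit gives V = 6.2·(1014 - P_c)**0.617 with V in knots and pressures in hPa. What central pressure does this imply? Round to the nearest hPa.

987 hPa

ΔP = (V / 6.2)^(1/0.617) = (47/6.2)^1.621.
47/6.2 = 7.581; 7.581^1.621 ≈ 26.66 hPa.
P_c = 1014 − 26.66 = 987.34 ≈ 987 hPa.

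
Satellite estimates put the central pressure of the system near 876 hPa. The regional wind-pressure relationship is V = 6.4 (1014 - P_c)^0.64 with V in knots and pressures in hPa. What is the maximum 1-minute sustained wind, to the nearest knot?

ΔP = 1014 − 876 = 138 hPa.
138^0.64 ≈ 23.417.
V ≈ 6.4 × 23.417 ≈ 149.9 kt.

150 kt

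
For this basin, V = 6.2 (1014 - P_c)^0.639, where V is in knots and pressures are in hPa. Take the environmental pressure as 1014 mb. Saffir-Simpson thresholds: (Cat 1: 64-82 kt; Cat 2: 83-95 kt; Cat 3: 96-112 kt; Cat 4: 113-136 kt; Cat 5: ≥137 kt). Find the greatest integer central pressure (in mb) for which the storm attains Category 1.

975 mb

Category 1 begins at V = 64 kt.
Required ΔP = (64/6.2)^(1/0.639) = 10.323^1.565 ≈ 38.59 mb.
P_c ≤ 1014 − 38.59 = 975.41, so the highest integer P_c is 975 mb.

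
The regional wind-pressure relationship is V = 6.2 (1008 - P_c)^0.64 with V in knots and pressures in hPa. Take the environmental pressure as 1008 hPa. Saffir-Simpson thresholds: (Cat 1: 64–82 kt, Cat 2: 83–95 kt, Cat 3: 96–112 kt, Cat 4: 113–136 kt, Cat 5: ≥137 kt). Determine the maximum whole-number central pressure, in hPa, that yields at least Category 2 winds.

Category 2 begins at V = 83 kt.
Required ΔP = (83/6.2)^(1/0.64) = 13.387^1.562 ≈ 57.60 hPa.
P_c ≤ 1008 − 57.60 = 950.40, so the highest integer P_c is 950 hPa.

950 hPa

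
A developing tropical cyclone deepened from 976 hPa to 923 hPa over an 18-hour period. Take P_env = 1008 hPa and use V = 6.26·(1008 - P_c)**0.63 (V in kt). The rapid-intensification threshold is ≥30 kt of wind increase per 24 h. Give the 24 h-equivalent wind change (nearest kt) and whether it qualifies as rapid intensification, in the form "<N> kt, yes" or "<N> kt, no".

V₁: ΔP = 32, V ≈ 6.26 × 32^0.63 ≈ 55.57 kt.
V₂: ΔP = 85, V ≈ 6.26 × 85^0.63 ≈ 102.83 kt.
ΔV over 18 h = 47.26 kt → 24 h equivalent = 47.26 × 24/18 ≈ 63.01 kt.
63 kt ≥ 30 kt ⇒ rapid intensification.

63 kt, yes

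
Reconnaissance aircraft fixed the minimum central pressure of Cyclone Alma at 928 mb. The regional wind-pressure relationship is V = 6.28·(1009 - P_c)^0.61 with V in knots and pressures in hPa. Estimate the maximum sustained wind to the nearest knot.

ΔP = 1009 − 928 = 81 mb.
81^0.61 ≈ 14.594.
V ≈ 6.28 × 14.594 ≈ 91.7 kt.

92 kt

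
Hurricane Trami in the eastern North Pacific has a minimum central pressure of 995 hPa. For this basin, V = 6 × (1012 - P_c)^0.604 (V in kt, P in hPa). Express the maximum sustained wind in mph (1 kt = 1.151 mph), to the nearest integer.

38 mph

ΔP = 1012 − 995 = 17 hPa.
V ≈ 6 × 17^0.604 = 6 × 5.536 ≈ 33.216 kt.
33.216 × 1.151 ≈ 38.23 mph → 38 mph.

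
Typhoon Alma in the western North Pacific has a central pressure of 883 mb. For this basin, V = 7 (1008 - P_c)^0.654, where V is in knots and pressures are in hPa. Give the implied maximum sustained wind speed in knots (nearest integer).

ΔP = 1008 − 883 = 125 mb.
125^0.654 ≈ 23.517.
V ≈ 7 × 23.517 ≈ 164.6 kt.

165 kt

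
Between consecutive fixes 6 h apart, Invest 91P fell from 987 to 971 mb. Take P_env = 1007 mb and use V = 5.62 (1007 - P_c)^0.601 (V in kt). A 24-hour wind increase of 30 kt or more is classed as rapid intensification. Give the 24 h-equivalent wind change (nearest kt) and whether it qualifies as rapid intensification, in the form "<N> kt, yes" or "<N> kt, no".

V₁: ΔP = 20, V ≈ 5.62 × 20^0.601 ≈ 34.01 kt.
V₂: ΔP = 36, V ≈ 5.62 × 36^0.601 ≈ 48.43 kt.
ΔV over 6 h = 14.42 kt → 24 h equivalent = 14.42 × 24/6 ≈ 57.68 kt.
58 kt ≥ 30 kt ⇒ rapid intensification.

58 kt, yes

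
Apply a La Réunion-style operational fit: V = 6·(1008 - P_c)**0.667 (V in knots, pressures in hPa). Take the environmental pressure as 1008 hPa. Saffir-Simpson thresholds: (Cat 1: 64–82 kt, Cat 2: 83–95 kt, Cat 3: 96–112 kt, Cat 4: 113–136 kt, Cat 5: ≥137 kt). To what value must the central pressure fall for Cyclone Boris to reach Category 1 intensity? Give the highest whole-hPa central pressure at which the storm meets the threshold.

Category 1 begins at V = 64 kt.
Required ΔP = (64/6)^(1/0.667) = 10.667^1.499 ≈ 34.78 hPa.
P_c ≤ 1008 − 34.78 = 973.22, so the highest integer P_c is 973 hPa.

973 hPa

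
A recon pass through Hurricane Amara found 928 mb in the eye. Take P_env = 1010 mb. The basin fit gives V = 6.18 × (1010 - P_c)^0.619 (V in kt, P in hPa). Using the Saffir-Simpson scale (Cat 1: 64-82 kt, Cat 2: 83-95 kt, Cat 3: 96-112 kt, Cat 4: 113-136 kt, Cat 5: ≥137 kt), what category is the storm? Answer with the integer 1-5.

ΔP = 1010 − 928 = 82 mb.
V ≈ 6.18 × 82^0.619 = 6.18 × 15.30 ≈ 95 kt.
95 kt falls in the Category 2 band.

2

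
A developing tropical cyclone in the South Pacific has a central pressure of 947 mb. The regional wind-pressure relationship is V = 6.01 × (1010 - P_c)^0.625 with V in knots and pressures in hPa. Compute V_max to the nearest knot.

ΔP = 1010 − 947 = 63 mb.
63^0.625 ≈ 13.323.
V ≈ 6.01 × 13.323 ≈ 80.1 kt.

80 kt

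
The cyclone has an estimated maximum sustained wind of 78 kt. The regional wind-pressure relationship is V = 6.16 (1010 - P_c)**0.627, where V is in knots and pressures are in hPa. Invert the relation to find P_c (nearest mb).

953 mb

ΔP = (V / 6.16)^(1/0.627) = (78/6.16)^1.595.
78/6.16 = 12.662; 12.662^1.595 ≈ 57.33 mb.
P_c = 1010 − 57.33 = 952.67 ≈ 953 mb.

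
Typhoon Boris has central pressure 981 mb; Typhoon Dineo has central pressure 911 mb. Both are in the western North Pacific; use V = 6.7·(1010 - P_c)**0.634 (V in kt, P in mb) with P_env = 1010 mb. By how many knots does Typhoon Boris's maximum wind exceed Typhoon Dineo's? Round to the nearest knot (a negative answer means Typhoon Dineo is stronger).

-67 kt

Typhoon Boris: ΔP = 29; V ≈ 6.7 × 29^0.634 ≈ 56.65 kt.
Typhoon Dineo: ΔP = 99; V ≈ 6.7 × 99^0.634 ≈ 123.40 kt.
Difference ≈ 56.65 − 123.40 = -66.75 → -67 kt.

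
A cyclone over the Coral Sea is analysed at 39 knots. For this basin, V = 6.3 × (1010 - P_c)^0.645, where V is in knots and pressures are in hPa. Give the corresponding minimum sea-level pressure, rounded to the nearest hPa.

ΔP = (V / 6.3)^(1/0.645) = (39/6.3)^1.550.
39/6.3 = 6.190; 6.190^1.550 ≈ 16.88 hPa.
P_c = 1010 − 16.88 = 993.12 ≈ 993 hPa.

993 hPa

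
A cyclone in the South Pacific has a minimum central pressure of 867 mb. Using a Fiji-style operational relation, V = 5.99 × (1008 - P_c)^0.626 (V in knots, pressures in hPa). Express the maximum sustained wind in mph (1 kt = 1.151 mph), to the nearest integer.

ΔP = 1008 − 867 = 141 mb.
V ≈ 5.99 × 141^0.626 = 5.99 × 22.152 ≈ 132.690 kt.
132.690 × 1.151 ≈ 152.73 mph → 153 mph.

153 mph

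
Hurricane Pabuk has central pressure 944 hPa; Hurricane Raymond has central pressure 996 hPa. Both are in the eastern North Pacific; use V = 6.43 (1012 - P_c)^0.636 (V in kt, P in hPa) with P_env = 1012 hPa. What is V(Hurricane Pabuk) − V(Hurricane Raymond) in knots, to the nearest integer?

Hurricane Pabuk: ΔP = 68; V ≈ 6.43 × 68^0.636 ≈ 94.12 kt.
Hurricane Raymond: ΔP = 16; V ≈ 6.43 × 16^0.636 ≈ 37.50 kt.
Difference ≈ 94.12 − 37.50 = 56.62 → 57 kt.

57 kt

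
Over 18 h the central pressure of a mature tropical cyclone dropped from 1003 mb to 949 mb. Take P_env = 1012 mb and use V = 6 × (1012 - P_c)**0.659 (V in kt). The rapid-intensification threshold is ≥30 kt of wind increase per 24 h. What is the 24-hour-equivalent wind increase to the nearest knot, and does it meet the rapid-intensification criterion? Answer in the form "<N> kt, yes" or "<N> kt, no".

89 kt, yes

V₁: ΔP = 9, V ≈ 6 × 9^0.659 ≈ 25.53 kt.
V₂: ΔP = 63, V ≈ 6 × 63^0.659 ≈ 92.03 kt.
ΔV over 18 h = 66.50 kt → 24 h equivalent = 66.50 × 24/18 ≈ 88.67 kt.
89 kt ≥ 30 kt ⇒ rapid intensification.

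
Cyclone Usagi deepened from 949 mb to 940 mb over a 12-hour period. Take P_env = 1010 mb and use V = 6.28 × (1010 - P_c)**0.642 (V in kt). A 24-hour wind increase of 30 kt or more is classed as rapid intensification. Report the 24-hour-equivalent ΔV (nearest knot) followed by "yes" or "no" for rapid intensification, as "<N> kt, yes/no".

16 kt, no

V₁: ΔP = 61, V ≈ 6.28 × 61^0.642 ≈ 87.93 kt.
V₂: ΔP = 70, V ≈ 6.28 × 70^0.642 ≈ 96.05 kt.
ΔV over 12 h = 8.12 kt → 24 h equivalent = 8.12 × 24/12 ≈ 16.24 kt.
16 kt < 30 kt ⇒ not rapid intensification.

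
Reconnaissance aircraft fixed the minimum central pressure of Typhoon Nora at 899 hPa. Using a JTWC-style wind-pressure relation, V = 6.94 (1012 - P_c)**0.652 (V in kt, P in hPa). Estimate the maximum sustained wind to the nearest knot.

151 kt

ΔP = 1012 − 899 = 113 hPa.
113^0.652 ≈ 21.808.
V ≈ 6.94 × 21.808 ≈ 151.3 kt.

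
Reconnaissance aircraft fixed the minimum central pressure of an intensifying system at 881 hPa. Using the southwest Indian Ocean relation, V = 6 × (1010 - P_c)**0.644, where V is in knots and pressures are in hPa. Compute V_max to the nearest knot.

137 kt

ΔP = 1010 − 881 = 129 hPa.
129^0.644 ≈ 22.868.
V ≈ 6 × 22.868 ≈ 137.2 kt.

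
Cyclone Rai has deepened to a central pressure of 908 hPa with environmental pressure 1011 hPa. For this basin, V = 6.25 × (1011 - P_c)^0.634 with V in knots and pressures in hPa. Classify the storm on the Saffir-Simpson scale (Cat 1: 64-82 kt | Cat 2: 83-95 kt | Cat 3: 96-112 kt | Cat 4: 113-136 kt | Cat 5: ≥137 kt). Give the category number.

4

ΔP = 1011 − 908 = 103 hPa.
V ≈ 6.25 × 103^0.634 = 6.25 × 18.89 ≈ 118 kt.
118 kt falls in the Category 4 band.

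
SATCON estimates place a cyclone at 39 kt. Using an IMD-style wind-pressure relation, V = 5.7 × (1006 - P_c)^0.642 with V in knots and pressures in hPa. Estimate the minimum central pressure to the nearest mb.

ΔP = (V / 5.7)^(1/0.642) = (39/5.7)^1.558.
39/5.7 = 6.842; 6.842^1.558 ≈ 19.99 mb.
P_c = 1006 − 19.99 = 986.01 ≈ 986 mb.

986 mb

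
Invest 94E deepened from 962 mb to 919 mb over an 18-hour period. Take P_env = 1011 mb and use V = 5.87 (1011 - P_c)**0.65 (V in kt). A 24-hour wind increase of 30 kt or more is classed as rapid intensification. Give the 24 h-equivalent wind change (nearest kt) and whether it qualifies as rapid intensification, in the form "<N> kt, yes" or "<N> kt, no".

50 kt, yes

V₁: ΔP = 49, V ≈ 5.87 × 49^0.65 ≈ 73.67 kt.
V₂: ΔP = 92, V ≈ 5.87 × 92^0.65 ≈ 110.94 kt.
ΔV over 18 h = 37.27 kt → 24 h equivalent = 37.27 × 24/18 ≈ 49.69 kt.
50 kt ≥ 30 kt ⇒ rapid intensification.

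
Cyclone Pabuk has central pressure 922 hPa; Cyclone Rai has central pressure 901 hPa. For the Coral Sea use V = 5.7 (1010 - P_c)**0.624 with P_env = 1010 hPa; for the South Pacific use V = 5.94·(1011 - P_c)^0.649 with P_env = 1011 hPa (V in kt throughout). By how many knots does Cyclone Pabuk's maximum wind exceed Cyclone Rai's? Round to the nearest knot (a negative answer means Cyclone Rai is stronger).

-32 kt

Cyclone Pabuk: ΔP = 88; V ≈ 5.7 × 88^0.624 ≈ 93.16 kt.
Cyclone Rai: ΔP = 110; V ≈ 5.94 × 110^0.649 ≈ 125.50 kt.
Difference ≈ 93.16 − 125.50 = -32.34 → -32 kt.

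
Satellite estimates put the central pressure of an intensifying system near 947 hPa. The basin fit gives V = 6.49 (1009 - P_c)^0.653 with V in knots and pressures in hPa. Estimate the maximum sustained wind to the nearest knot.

96 kt

ΔP = 1009 − 947 = 62 hPa.
62^0.653 ≈ 14.806.
V ≈ 6.49 × 14.806 ≈ 96.1 kt.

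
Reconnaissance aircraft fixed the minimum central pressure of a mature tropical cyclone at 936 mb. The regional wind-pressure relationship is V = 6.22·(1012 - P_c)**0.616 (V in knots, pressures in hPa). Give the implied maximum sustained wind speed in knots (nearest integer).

90 kt

ΔP = 1012 − 936 = 76 mb.
76^0.616 ≈ 14.407.
V ≈ 6.22 × 14.407 ≈ 89.6 kt.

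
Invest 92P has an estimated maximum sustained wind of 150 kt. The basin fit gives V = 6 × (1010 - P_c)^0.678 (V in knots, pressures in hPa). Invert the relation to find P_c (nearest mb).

895 mb

ΔP = (V / 6)^(1/0.678) = (150/6)^1.475.
150/6 = 25.000; 25.000^1.475 ≈ 115.31 mb.
P_c = 1010 − 115.31 = 894.69 ≈ 895 mb.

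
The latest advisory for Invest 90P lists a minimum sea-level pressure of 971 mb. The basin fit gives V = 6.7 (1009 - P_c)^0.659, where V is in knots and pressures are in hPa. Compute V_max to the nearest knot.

ΔP = 1009 − 971 = 38 mb.
38^0.659 ≈ 10.992.
V ≈ 6.7 × 10.992 ≈ 73.6 kt.

74 kt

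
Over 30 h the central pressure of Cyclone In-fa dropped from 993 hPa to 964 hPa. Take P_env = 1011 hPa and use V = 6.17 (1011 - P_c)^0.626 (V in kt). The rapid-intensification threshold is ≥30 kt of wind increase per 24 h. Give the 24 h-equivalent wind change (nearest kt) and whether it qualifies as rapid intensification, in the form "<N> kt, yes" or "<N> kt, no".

25 kt, no

V₁: ΔP = 18, V ≈ 6.17 × 18^0.626 ≈ 37.68 kt.
V₂: ΔP = 47, V ≈ 6.17 × 47^0.626 ≈ 68.71 kt.
ΔV over 30 h = 31.03 kt → 24 h equivalent = 31.03 × 24/30 ≈ 24.82 kt.
25 kt < 30 kt ⇒ not rapid intensification.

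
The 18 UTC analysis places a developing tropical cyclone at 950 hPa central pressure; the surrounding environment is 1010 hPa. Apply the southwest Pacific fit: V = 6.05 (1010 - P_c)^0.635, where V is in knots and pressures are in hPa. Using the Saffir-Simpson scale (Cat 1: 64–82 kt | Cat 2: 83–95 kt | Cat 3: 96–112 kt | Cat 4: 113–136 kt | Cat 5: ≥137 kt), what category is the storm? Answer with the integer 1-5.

1

ΔP = 1010 − 950 = 60 hPa.
V ≈ 6.05 × 60^0.635 = 6.05 × 13.46 ≈ 81 kt.
81 kt falls in the Category 1 band.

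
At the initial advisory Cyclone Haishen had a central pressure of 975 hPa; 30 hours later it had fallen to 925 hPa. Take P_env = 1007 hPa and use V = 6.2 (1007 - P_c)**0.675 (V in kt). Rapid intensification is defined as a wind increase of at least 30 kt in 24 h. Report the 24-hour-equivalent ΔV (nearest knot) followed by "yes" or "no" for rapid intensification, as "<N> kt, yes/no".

V₁: ΔP = 32, V ≈ 6.2 × 32^0.675 ≈ 64.32 kt.
V₂: ΔP = 82, V ≈ 6.2 × 82^0.675 ≈ 121.40 kt.
ΔV over 30 h = 57.08 kt → 24 h equivalent = 57.08 × 24/30 ≈ 45.66 kt.
46 kt ≥ 30 kt ⇒ rapid intensification.

46 kt, yes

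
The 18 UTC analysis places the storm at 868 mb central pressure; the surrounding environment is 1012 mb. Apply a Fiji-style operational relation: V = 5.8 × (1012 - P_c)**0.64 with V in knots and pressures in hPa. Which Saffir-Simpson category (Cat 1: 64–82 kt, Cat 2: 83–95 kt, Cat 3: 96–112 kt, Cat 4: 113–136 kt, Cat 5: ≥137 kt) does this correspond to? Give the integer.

ΔP = 1012 − 868 = 144 mb.
V ≈ 5.8 × 144^0.64 = 5.8 × 24.06 ≈ 140 kt.
140 kt falls in the Category 5 band.

5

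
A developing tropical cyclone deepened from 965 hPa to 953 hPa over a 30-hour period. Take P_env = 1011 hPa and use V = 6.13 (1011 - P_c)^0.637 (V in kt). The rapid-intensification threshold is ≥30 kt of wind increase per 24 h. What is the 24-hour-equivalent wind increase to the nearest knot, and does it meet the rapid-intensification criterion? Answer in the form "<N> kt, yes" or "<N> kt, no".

V₁: ΔP = 46, V ≈ 6.13 × 46^0.637 ≈ 70.25 kt.
V₂: ΔP = 58, V ≈ 6.13 × 58^0.637 ≈ 81.43 kt.
ΔV over 30 h = 11.18 kt → 24 h equivalent = 11.18 × 24/30 ≈ 8.94 kt.
9 kt < 30 kt ⇒ not rapid intensification.

9 kt, no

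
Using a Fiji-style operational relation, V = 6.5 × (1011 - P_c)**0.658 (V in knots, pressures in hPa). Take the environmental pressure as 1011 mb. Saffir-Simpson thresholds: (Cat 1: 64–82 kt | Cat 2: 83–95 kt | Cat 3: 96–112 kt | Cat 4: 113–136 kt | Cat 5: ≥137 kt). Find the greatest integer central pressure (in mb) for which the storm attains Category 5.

Category 5 begins at V = 137 kt.
Required ΔP = (137/6.5)^(1/0.658) = 21.077^1.520 ≈ 102.77 mb.
P_c ≤ 1011 − 102.77 = 908.23, so the highest integer P_c is 908 mb.

908 mb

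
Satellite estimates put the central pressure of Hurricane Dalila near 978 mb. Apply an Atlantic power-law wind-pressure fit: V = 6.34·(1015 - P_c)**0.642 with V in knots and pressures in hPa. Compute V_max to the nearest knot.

ΔP = 1015 − 978 = 37 mb.
37^0.642 ≈ 10.157.
V ≈ 6.34 × 10.157 ≈ 64.4 kt.

64 kt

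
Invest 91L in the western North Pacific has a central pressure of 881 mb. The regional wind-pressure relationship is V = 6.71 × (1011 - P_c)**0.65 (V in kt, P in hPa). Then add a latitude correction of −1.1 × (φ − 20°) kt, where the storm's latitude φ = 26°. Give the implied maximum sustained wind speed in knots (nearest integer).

152 kt

ΔP = 1011 − 881 = 130 mb.
130^0.65 ≈ 23.663.
V ≈ 6.71 × 23.663 ≈ 158.8 kt.
Latitude correction: −1.1 × (26 − 20) = -6.6 kt.
Corrected V ≈ 152.2 kt → 152 kt.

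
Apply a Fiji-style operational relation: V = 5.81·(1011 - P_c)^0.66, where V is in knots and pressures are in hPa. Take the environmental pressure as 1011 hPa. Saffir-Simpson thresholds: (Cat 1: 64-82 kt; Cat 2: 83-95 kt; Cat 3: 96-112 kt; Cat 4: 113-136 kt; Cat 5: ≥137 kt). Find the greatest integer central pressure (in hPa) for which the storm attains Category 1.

973 hPa

Category 1 begins at V = 64 kt.
Required ΔP = (64/5.81)^(1/0.66) = 11.015^1.515 ≈ 37.91 hPa.
P_c ≤ 1011 − 37.91 = 973.09, so the highest integer P_c is 973 hPa.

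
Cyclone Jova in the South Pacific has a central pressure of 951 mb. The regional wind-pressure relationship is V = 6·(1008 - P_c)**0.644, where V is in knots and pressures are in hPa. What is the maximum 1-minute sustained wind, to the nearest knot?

81 kt

ΔP = 1008 − 951 = 57 mb.
57^0.644 ≈ 13.514.
V ≈ 6 × 13.514 ≈ 81.1 kt.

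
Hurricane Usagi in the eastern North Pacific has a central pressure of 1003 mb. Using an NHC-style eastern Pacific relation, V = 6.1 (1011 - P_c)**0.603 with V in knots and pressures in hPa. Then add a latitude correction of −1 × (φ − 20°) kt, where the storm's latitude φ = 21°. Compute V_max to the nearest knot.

20 kt

ΔP = 1011 − 1003 = 8 mb.
8^0.603 ≈ 3.504.
V ≈ 6.1 × 3.504 ≈ 21.4 kt.
Latitude correction: −1 × (21 − 20) = -1 kt.
Corrected V ≈ 20.4 kt → 20 kt.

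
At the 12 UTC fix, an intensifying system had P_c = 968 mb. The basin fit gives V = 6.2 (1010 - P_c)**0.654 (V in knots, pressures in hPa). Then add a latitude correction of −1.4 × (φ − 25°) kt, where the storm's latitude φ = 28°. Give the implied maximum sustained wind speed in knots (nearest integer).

67 kt

ΔP = 1010 − 968 = 42 mb.
42^0.654 ≈ 11.524.
V ≈ 6.2 × 11.524 ≈ 71.4 kt.
Latitude correction: −1.4 × (28 − 25) = -4.2 kt.
Corrected V ≈ 67.2 kt → 67 kt.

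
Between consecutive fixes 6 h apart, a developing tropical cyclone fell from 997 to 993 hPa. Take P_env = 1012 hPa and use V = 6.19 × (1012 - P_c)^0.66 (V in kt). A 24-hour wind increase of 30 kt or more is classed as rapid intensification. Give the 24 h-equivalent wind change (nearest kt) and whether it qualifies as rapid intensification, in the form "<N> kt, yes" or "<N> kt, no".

25 kt, no

V₁: ΔP = 15, V ≈ 6.19 × 15^0.66 ≈ 36.98 kt.
V₂: ΔP = 19, V ≈ 6.19 × 19^0.66 ≈ 43.22 kt.
ΔV over 6 h = 6.24 kt → 24 h equivalent = 6.24 × 24/6 ≈ 24.96 kt.
25 kt < 30 kt ⇒ not rapid intensification.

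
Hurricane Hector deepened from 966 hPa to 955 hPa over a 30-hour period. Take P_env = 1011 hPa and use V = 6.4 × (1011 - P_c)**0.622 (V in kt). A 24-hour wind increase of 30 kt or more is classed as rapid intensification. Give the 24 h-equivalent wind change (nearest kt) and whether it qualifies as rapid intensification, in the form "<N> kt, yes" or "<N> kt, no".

V₁: ΔP = 45, V ≈ 6.4 × 45^0.622 ≈ 68.31 kt.
V₂: ΔP = 56, V ≈ 6.4 × 56^0.622 ≈ 78.26 kt.
ΔV over 30 h = 9.95 kt → 24 h equivalent = 9.95 × 24/30 ≈ 7.96 kt.
8 kt < 30 kt ⇒ not rapid intensification.

8 kt, no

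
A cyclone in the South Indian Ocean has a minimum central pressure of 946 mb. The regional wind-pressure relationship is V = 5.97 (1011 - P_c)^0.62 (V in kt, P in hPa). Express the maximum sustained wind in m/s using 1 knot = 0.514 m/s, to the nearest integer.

ΔP = 1011 − 946 = 65 mb.
V ≈ 5.97 × 65^0.62 = 5.97 × 13.305 ≈ 79.429 kt.
79.429 × 0.514 ≈ 40.83 m/s → 41 m/s.

41 m/s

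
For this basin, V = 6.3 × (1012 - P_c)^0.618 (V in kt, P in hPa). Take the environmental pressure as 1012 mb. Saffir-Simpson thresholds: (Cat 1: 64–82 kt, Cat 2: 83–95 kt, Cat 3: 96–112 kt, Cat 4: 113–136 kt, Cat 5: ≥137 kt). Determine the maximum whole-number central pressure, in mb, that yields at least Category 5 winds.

866 mb

Category 5 begins at V = 137 kt.
Required ΔP = (137/6.3)^(1/0.618) = 21.746^1.618 ≈ 145.90 mb.
P_c ≤ 1012 − 145.90 = 866.10, so the highest integer P_c is 866 mb.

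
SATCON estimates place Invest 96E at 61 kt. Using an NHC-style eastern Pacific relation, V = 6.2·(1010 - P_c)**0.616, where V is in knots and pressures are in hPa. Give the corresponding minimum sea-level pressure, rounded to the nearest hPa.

ΔP = (V / 6.2)^(1/0.616) = (61/6.2)^1.623.
61/6.2 = 9.839; 9.839^1.623 ≈ 40.92 hPa.
P_c = 1010 − 40.92 = 969.08 ≈ 969 hPa.

969 hPa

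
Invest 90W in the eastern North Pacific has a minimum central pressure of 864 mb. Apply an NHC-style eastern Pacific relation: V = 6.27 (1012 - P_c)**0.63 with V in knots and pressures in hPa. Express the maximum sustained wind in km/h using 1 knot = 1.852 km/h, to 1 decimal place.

ΔP = 1012 − 864 = 148 mb.
V ≈ 6.27 × 148^0.63 = 6.27 × 23.295 ≈ 146.060 kt.
146.060 × 1.852 ≈ 270.50 km/h → 270.5 km/h.

270.5 km/h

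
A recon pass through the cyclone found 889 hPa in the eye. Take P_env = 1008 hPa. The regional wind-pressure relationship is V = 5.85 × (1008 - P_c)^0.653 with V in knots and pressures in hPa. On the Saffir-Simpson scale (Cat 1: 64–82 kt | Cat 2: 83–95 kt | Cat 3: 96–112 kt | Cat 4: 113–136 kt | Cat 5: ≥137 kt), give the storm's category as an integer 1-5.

4

ΔP = 1008 − 889 = 119 hPa.
V ≈ 5.85 × 119^0.653 = 5.85 × 22.66 ≈ 133 kt.
133 kt falls in the Category 4 band.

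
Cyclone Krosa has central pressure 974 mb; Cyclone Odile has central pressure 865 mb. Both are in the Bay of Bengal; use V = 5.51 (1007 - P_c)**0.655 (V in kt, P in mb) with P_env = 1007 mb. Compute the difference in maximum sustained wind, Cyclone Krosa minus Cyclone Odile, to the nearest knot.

Cyclone Krosa: ΔP = 33; V ≈ 5.51 × 33^0.655 ≈ 54.42 kt.
Cyclone Odile: ΔP = 142; V ≈ 5.51 × 142^0.655 ≈ 141.55 kt.
Difference ≈ 54.42 − 141.55 = -87.13 → -87 kt.

-87 kt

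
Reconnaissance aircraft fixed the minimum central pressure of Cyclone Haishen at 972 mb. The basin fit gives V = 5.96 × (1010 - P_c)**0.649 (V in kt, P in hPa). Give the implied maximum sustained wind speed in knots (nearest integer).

63 kt

ΔP = 1010 − 972 = 38 mb.
38^0.649 ≈ 10.599.
V ≈ 5.96 × 10.599 ≈ 63.2 kt.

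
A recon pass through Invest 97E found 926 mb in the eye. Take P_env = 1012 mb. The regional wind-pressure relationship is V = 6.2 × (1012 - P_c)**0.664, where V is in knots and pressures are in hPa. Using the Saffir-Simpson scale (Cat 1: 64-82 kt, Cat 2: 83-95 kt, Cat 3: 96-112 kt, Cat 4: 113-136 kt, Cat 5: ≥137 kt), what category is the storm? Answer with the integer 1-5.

4

ΔP = 1012 − 926 = 86 mb.
V ≈ 6.2 × 86^0.664 = 6.2 × 19.25 ≈ 119 kt.
119 kt falls in the Category 4 band.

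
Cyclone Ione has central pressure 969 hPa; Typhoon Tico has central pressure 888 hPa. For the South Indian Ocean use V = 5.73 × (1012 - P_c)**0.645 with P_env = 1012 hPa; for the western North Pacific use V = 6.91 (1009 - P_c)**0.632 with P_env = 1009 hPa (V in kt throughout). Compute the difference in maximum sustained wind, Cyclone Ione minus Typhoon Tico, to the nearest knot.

Cyclone Ione: ΔP = 43; V ≈ 5.73 × 43^0.645 ≈ 64.82 kt.
Typhoon Tico: ΔP = 121; V ≈ 6.91 × 121^0.632 ≈ 143.15 kt.
Difference ≈ 64.82 − 143.15 = -78.33 → -78 kt.

-78 kt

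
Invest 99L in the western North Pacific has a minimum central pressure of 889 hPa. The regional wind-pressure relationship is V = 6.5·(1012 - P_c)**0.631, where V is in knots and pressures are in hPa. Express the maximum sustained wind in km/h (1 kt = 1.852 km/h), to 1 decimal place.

ΔP = 1012 − 889 = 123 hPa.
V ≈ 6.5 × 123^0.631 = 6.5 × 20.832 ≈ 135.408 kt.
135.408 × 1.852 ≈ 250.78 km/h → 250.8 km/h.

250.8 km/h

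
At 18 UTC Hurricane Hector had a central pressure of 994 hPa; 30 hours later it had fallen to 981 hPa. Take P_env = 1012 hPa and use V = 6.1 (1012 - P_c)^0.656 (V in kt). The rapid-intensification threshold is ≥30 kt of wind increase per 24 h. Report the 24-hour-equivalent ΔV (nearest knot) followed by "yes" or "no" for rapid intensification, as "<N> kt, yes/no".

14 kt, no

V₁: ΔP = 18, V ≈ 6.1 × 18^0.656 ≈ 40.62 kt.
V₂: ΔP = 31, V ≈ 6.1 × 31^0.656 ≈ 58.03 kt.
ΔV over 30 h = 17.41 kt → 24 h equivalent = 17.41 × 24/30 ≈ 13.93 kt.
14 kt < 30 kt ⇒ not rapid intensification.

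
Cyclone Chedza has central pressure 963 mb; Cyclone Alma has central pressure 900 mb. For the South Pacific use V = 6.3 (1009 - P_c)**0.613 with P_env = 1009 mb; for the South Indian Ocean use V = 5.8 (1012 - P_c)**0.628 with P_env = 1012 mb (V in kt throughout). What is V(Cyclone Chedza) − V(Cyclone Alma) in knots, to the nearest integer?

-46 kt

Cyclone Chedza: ΔP = 46; V ≈ 6.3 × 46^0.613 ≈ 65.86 kt.
Cyclone Alma: ΔP = 112; V ≈ 5.8 × 112^0.628 ≈ 112.29 kt.
Difference ≈ 65.86 − 112.29 = -46.43 → -46 kt.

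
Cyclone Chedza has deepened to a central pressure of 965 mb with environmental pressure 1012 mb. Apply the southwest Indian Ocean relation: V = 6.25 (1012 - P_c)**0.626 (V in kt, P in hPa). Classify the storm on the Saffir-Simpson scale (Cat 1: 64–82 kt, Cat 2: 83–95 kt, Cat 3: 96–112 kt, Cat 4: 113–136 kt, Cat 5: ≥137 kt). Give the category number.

1

ΔP = 1012 − 965 = 47 mb.
V ≈ 6.25 × 47^0.626 = 6.25 × 11.14 ≈ 70 kt.
70 kt falls in the Category 1 band.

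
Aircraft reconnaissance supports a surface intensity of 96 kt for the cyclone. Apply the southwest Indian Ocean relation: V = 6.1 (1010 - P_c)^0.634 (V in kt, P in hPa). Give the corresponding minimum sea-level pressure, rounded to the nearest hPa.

933 hPa

ΔP = (V / 6.1)^(1/0.634) = (96/6.1)^1.577.
96/6.1 = 15.738; 15.738^1.577 ≈ 77.25 hPa.
P_c = 1010 − 77.25 = 932.75 ≈ 933 hPa.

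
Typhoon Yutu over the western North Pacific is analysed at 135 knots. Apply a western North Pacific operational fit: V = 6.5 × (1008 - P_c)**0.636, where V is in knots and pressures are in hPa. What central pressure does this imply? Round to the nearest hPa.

ΔP = (V / 6.5)^(1/0.636) = (135/6.5)^1.572.
135/6.5 = 20.769; 20.769^1.572 ≈ 117.87 hPa.
P_c = 1008 − 117.87 = 890.13 ≈ 890 hPa.

890 hPa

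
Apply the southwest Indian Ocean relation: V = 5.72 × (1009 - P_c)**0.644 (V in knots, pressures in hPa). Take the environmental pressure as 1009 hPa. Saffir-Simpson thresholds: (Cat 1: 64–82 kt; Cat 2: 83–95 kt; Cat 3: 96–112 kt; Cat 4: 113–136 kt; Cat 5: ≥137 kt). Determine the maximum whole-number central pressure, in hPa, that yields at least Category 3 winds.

Category 3 begins at V = 96 kt.
Required ΔP = (96/5.72)^(1/0.644) = 16.783^1.553 ≈ 79.80 hPa.
P_c ≤ 1009 − 79.80 = 929.20, so the highest integer P_c is 929 hPa.

929 hPa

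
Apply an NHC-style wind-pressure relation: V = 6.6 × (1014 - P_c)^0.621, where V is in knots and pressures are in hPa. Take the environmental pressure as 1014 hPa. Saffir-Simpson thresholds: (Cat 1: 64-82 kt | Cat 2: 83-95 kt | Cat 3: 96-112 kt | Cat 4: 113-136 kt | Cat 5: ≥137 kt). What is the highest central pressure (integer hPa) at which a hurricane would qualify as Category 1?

975 hPa

Category 1 begins at V = 64 kt.
Required ΔP = (64/6.6)^(1/0.621) = 9.697^1.610 ≈ 38.80 hPa.
P_c ≤ 1014 − 38.80 = 975.20, so the highest integer P_c is 975 hPa.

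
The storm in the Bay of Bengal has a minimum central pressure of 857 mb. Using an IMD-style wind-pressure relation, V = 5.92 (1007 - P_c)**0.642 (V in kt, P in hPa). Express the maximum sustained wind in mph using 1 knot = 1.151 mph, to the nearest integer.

170 mph

ΔP = 1007 − 857 = 150 mb.
V ≈ 5.92 × 150^0.642 = 5.92 × 24.949 ≈ 147.697 kt.
147.697 × 1.151 ≈ 170.00 mph → 170 mph.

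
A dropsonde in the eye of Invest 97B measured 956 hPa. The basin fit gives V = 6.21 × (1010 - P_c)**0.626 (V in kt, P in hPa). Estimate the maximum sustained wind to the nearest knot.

75 kt

ΔP = 1010 − 956 = 54 hPa.
54^0.626 ≈ 12.147.
V ≈ 6.21 × 12.147 ≈ 75.4 kt.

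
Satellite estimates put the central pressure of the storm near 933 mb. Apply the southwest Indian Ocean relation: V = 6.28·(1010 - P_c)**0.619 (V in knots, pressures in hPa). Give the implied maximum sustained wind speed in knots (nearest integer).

92 kt

ΔP = 1010 − 933 = 77 mb.
77^0.619 ≈ 14.714.
V ≈ 6.28 × 14.714 ≈ 92.4 kt.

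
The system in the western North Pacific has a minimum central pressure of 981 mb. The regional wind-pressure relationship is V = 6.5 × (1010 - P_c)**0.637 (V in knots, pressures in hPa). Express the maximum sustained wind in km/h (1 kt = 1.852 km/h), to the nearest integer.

ΔP = 1010 − 981 = 29 mb.
V ≈ 6.5 × 29^0.637 = 6.5 × 8.542 ≈ 55.521 kt.
55.521 × 1.852 ≈ 102.83 km/h → 103 km/h.

103 km/h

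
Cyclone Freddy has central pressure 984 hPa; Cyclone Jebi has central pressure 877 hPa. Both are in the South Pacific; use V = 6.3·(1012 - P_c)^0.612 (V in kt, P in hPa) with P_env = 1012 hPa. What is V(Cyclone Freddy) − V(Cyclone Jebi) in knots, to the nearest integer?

Cyclone Freddy: ΔP = 28; V ≈ 6.3 × 28^0.612 ≈ 48.42 kt.
Cyclone Jebi: ΔP = 135; V ≈ 6.3 × 135^0.612 ≈ 126.80 kt.
Difference ≈ 48.42 − 126.80 = -78.38 → -78 kt.

-78 kt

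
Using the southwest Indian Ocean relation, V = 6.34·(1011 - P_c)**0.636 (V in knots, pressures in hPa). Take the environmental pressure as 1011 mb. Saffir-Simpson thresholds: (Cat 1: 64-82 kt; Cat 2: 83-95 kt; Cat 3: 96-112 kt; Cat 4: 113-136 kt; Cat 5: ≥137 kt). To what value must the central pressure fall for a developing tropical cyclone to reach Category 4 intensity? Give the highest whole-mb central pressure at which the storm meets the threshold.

Category 4 begins at V = 113 kt.
Required ΔP = (113/6.34)^(1/0.636) = 17.823^1.572 ≈ 92.68 mb.
P_c ≤ 1011 − 92.68 = 918.32, so the highest integer P_c is 918 mb.

918 mb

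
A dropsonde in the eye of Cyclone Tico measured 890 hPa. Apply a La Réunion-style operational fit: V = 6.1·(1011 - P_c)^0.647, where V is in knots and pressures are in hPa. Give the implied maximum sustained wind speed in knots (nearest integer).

ΔP = 1011 − 890 = 121 hPa.
121^0.647 ≈ 22.262.
V ≈ 6.1 × 22.262 ≈ 135.8 kt.

136 kt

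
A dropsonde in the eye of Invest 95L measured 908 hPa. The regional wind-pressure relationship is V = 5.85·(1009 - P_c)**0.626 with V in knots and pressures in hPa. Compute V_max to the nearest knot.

105 kt

ΔP = 1009 − 908 = 101 hPa.
101^0.626 ≈ 17.977.
V ≈ 5.85 × 17.977 ≈ 105.2 kt.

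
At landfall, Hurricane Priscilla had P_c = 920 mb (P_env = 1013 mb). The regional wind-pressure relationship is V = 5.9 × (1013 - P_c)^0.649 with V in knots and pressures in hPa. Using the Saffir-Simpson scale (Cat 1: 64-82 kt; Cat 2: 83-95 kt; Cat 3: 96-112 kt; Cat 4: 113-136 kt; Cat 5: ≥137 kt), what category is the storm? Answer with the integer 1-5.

ΔP = 1013 − 920 = 93 mb.
V ≈ 5.9 × 93^0.649 = 5.9 × 18.95 ≈ 112 kt.
112 kt falls in the Category 3 band.

3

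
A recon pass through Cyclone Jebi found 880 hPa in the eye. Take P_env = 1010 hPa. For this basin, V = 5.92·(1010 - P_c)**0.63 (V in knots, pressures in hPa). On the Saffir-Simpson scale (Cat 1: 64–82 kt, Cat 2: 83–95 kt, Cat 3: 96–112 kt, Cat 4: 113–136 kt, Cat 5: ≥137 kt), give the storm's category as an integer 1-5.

4

ΔP = 1010 − 880 = 130 hPa.
V ≈ 5.92 × 130^0.63 = 5.92 × 21.47 ≈ 127 kt.
127 kt falls in the Category 4 band.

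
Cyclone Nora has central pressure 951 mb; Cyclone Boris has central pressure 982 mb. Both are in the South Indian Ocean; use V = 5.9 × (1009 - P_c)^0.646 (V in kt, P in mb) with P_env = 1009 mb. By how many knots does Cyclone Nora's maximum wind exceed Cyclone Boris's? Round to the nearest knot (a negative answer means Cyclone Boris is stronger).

Cyclone Nora: ΔP = 58; V ≈ 5.9 × 58^0.646 ≈ 81.29 kt.
Cyclone Boris: ΔP = 27; V ≈ 5.9 × 27^0.646 ≈ 49.60 kt.
Difference ≈ 81.29 − 49.60 = 31.69 → 32 kt.

32 kt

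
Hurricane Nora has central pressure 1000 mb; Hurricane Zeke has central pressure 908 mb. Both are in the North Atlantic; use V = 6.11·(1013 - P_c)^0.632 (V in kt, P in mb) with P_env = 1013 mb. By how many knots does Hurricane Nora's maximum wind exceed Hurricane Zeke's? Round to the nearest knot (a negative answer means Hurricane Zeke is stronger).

Hurricane Nora: ΔP = 13; V ≈ 6.11 × 13^0.632 ≈ 30.91 kt.
Hurricane Zeke: ΔP = 105; V ≈ 6.11 × 105^0.632 ≈ 115.73 kt.
Difference ≈ 30.91 − 115.73 = -84.82 → -85 kt.

-85 kt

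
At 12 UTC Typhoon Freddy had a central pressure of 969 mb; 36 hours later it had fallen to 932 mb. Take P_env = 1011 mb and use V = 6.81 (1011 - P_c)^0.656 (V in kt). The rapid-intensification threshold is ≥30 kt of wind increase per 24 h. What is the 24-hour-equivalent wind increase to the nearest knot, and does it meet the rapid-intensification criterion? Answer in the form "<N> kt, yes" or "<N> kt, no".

V₁: ΔP = 42, V ≈ 6.81 × 42^0.656 ≈ 79.07 kt.
V₂: ΔP = 79, V ≈ 6.81 × 79^0.656 ≈ 119.67 kt.
ΔV over 36 h = 40.60 kt → 24 h equivalent = 40.60 × 24/36 ≈ 27.07 kt.
27 kt < 30 kt ⇒ not rapid intensification.

27 kt, no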